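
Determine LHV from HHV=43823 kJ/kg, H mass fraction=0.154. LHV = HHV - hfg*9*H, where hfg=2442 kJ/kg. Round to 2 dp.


LHV = HHV - hfg * 9 * H
Water correction = 2442 * 9 * 0.154 = 3384.612 kJ/kg
LHV = 43823 - 3384.612 = 40438.39 kJ/kg


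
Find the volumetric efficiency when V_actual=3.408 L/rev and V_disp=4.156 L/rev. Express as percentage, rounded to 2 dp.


eta_v = (V_actual / V_disp) * 100
Ratio = 3.408 / 4.156 = 0.8200
eta_v = 0.8200 * 100 = 82.00%


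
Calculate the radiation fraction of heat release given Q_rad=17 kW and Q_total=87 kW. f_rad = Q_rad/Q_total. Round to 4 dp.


f_rad = Q_rad / Q_total
f_rad = 17 / 87 = 0.1954


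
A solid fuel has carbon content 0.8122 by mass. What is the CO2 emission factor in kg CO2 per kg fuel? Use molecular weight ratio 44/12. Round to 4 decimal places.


EF = C_frac * (M_CO2 / M_C)
EF = 0.8122 * (44/12)
EF = 0.8122 * 3.666667 = 2.9781 kg_CO2/kg_fuel


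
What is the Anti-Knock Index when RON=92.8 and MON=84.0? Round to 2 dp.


AKI = (RON + MON) / 2
AKI = (92.8 + 84.0) / 2
AKI = 176.8 / 2 = 88.40


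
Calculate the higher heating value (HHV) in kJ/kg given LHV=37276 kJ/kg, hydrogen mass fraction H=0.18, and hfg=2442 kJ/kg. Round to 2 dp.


HHV = LHV + hfg * 9 * H
Water addition = 2442 * 9 * 0.18 = 3956.040 kJ/kg
HHV = 37276 + 3956.040 = 41232.04 kJ/kg


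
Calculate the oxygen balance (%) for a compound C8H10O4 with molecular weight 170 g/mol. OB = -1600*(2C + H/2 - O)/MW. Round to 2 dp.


OB = -1600 * (2C + H/2 - O) / MW
Inner = 2*8 + 10/2 - 4 = 17.00
OB = -1600 * 17.00 / 170 = -160.00%


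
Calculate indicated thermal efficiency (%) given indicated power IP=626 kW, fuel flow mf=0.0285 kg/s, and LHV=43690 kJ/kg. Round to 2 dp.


eta_ith = (IP / (mf * LHV)) * 100
Denominator = 0.0285 * 43690 = 1245.1650 kW
eta_ith = (626 / 1245.1650) * 100 = 50.27%


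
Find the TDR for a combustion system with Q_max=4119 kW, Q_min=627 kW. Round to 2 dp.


TDR = Q_max / Q_min
TDR = 4119 / 627 = 6.57


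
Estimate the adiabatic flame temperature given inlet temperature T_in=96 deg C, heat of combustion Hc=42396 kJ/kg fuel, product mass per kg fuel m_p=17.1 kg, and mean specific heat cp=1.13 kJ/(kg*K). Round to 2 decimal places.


T_ad = T_in + Hc / (m_p * cp)
Denominator = 17.1 * 1.13 = 19.3230
Temperature rise = 42396 / 19.3230 = 2194.07 K
T_ad = 96 + 2194.07 = 2290.07 deg C


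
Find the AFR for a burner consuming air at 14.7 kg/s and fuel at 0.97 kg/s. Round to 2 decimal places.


AFR = m_air / m_fuel
AFR = 14.7 / 0.97 = 15.15


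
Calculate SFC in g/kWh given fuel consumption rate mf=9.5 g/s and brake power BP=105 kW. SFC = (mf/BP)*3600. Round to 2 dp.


SFC = (mf / BP) * 3600
Rate = 9.5 / 105 = 0.090476 g/(s*kW)
SFC = 0.090476 * 3600 = 325.71 g/kWh


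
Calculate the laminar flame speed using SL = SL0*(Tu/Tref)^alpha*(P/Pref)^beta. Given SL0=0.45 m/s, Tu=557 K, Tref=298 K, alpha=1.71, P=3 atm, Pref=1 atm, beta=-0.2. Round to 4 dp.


SL = SL0 * (Tu/Tref)^alpha * (P/Pref)^beta
T ratio = 557/298 = 1.86912752
(T ratio)^alpha = 1.86912752^1.71 = 2.914087
(P/Pref)^beta = 3^(-0.2) = 0.802742
SL = 0.45 * 2.914087 * 0.802742 = 1.0527 m/s


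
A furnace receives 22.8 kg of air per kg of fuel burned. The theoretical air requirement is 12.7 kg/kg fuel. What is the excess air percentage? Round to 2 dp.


Excess air = actual - stoichiometric = 22.8 - 12.7 = 10.10 kg/kg fuel
Excess air % = (excess / stoich) * 100 = (10.10 / 12.7) * 100 = 79.53%


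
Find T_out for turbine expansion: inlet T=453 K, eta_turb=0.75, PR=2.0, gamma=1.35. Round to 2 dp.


T_out = T_in * (1 - eta * (1 - PR^(-(gamma-1)/gamma)))
Exponent = -(1.35-1)/1.35 = -0.25925926
PR^exp = 2.0^(-0.25925926) = 0.83551680
Factor = 1 - 0.75*(1 - 0.83551680) = 0.87663760
T_out = 453 * 0.87663760 = 397.12 K


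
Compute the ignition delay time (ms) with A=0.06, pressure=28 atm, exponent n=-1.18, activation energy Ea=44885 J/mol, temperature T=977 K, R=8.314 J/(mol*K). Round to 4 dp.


tau = A * P^n * exp(Ea/(R*T))
P^n = 28^(-1.18) = 0.01960440
Ea/(R*T) = 44885/(8.314*977) = 5.525819
exp(Ea/(R*T)) = 251.091867
tau = 0.06 * 0.01960440 * 251.091867 = 0.2954 ms


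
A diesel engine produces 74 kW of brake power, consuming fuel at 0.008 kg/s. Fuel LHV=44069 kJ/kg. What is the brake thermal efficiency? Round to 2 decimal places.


eta_BTE = (BP / (mf * LHV)) * 100
Denominator = 0.008 * 44069 = 352.5520 kW
eta_BTE = (74 / 352.5520) * 100 = 20.99%


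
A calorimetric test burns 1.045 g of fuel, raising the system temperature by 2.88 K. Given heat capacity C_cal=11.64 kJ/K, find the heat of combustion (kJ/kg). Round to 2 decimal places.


Hc = C_cal * delta_T / m_fuel
Q_released = 11.64 * 2.88 = 33.5232 kJ
m_fuel = 1.045 g = 1.045/1000 kg = 0.001045 kg
Hc = 33.5232 / 0.001045 = 32079.62 kJ/kg


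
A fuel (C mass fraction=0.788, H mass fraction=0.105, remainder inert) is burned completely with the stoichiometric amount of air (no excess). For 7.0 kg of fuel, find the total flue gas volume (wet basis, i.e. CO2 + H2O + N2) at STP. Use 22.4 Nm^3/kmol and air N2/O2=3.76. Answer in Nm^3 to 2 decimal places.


Per kg fuel: CO2 = (C/12 kmol)*22.4 = (0.788/12)*22.4 = 1.47093 Nm^3
Per kg fuel: H2O = (H/2 kmol)*22.4 = (0.105/2)*22.4 = 1.17600 Nm^3
O2 needed per kg fuel = C/12 + H/4 = 0.788/12 + 0.105/4 = 0.09191667 kmol
Per kg fuel: N2 = O2*3.76*22.4 = 0.09191667*3.76*22.4 = 7.74159 Nm^3
Total per kg = 1.47093 + 1.17600 + 7.74159 = 10.38852 Nm^3
Total = 10.38852 * 7.0 = 72.72 Nm^3


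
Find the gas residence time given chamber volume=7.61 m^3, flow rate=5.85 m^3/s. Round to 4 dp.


tau = V / Q_flow
tau = 7.61 / 5.85 = 1.3009 s


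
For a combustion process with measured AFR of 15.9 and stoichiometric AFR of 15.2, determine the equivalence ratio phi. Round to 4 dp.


phi = AFR_stoich / AFR_actual
phi = 15.2 / 15.9 = 0.9560


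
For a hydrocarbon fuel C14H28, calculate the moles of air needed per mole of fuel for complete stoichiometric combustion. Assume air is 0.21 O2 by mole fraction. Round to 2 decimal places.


Balanced combustion: C14H28 + 21 O2 -> 14 CO2 + 14 H2O
O2 needed = C + H/4 = 14 + 28/4 = 21.00 moles
Air moles = O2 / 0.21 = 21.00 / 0.21 = 100.00 moles air


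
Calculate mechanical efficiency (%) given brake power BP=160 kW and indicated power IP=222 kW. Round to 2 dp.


eta_mech = (BP / IP) * 100
Ratio = 160 / 222 = 0.7207
eta_mech = 0.7207 * 100 = 72.07%


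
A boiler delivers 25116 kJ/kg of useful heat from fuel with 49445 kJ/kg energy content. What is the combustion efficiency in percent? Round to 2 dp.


Efficiency = (Q_useful / Q_fuel) * 100
Efficiency = (25116 / 49445) * 100
Efficiency = 0.5080 * 100 = 50.80%


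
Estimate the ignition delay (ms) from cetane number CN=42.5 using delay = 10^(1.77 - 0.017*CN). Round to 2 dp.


delay = 10^(1.77 - 0.017*CN)
Exponent = 1.77 - 0.017*42.5 = 1.0475
delay = 10^1.0475 = 11.16 ms


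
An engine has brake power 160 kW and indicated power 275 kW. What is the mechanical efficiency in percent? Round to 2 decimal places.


eta_mech = (BP / IP) * 100
Ratio = 160 / 275 = 0.5818
eta_mech = 0.5818 * 100 = 58.18%


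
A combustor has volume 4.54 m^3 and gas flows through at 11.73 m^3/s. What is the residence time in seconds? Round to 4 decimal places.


tau = V / Q_flow
tau = 4.54 / 11.73 = 0.3870 s


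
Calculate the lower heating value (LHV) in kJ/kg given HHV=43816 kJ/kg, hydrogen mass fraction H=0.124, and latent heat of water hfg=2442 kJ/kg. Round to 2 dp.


LHV = HHV - hfg * 9 * H
Water correction = 2442 * 9 * 0.124 = 2725.272 kJ/kg
LHV = 43816 - 2725.272 = 41090.73 kJ/kg


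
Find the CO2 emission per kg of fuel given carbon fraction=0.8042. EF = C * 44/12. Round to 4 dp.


EF = C_frac * (M_CO2 / M_C)
EF = 0.8042 * (44/12)
EF = 0.8042 * 3.666667 = 2.9487 kg_CO2/kg_fuel


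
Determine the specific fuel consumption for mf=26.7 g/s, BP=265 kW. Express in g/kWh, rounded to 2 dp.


SFC = (mf / BP) * 3600
Rate = 26.7 / 265 = 0.100755 g/(s*kW)
SFC = 0.100755 * 3600 = 362.72 g/kWh


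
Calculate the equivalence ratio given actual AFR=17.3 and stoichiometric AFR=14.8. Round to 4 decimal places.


phi = AFR_stoich / AFR_actual
phi = 14.8 / 17.3 = 0.8555


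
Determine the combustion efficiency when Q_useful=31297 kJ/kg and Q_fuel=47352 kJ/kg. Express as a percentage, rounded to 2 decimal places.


Efficiency = (Q_useful / Q_fuel) * 100
Efficiency = (31297 / 47352) * 100
Efficiency = 0.6609 * 100 = 66.09%


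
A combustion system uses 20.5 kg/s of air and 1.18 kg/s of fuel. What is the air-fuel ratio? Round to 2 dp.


AFR = m_air / m_fuel
AFR = 20.5 / 1.18 = 17.37


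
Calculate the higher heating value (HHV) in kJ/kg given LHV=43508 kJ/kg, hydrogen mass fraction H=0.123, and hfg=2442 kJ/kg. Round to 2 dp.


HHV = LHV + hfg * 9 * H
Water addition = 2442 * 9 * 0.123 = 2703.294 kJ/kg
HHV = 43508 + 2703.294 = 46211.29 kJ/kg


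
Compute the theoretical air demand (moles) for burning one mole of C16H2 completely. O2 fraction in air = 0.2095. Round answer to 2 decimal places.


Balanced combustion: C16H2 + 16.5 O2 -> 16 CO2 + 1 H2O
O2 needed = C + H/4 = 16 + 2/4 = 16.50 moles
Air moles = O2 / 0.2095 = 16.50 / 0.2095 = 78.76 moles air


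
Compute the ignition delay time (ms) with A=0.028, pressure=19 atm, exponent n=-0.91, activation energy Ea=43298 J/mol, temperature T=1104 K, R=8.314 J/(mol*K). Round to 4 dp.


tau = A * P^n * exp(Ea/(R*T))
P^n = 19^(-0.91) = 0.06860160
Ea/(R*T) = 43298/(8.314*1104) = 4.717248
exp(Ea/(R*T)) = 111.860031
tau = 0.028 * 0.06860160 * 111.860031 = 0.2149 ms


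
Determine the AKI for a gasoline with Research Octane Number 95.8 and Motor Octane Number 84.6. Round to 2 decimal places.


AKI = (RON + MON) / 2
AKI = (95.8 + 84.6) / 2
AKI = 180.4 / 2 = 90.20


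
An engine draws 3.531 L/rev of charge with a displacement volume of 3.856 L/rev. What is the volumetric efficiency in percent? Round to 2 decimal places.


eta_v = (V_actual / V_disp) * 100
Ratio = 3.531 / 3.856 = 0.9157
eta_v = 0.9157 * 100 = 91.57%


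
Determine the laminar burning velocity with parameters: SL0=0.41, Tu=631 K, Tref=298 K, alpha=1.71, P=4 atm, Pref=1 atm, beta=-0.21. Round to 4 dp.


SL = SL0 * (Tu/Tref)^alpha * (P/Pref)^beta
T ratio = 631/298 = 2.11744966
(T ratio)^alpha = 2.11744966^1.71 = 3.606952
(P/Pref)^beta = 4^(-0.21) = 0.747425
SL = 0.41 * 3.606952 * 0.747425 = 1.1053 m/s


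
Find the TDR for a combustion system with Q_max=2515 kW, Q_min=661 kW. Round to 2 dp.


TDR = Q_max / Q_min
TDR = 2515 / 661 = 3.80


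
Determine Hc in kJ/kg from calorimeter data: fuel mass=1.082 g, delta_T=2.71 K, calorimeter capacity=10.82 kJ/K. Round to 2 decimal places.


Hc = C_cal * delta_T / m_fuel
Q_released = 10.82 * 2.71 = 29.3222 kJ
m_fuel = 1.082 g = 1.082/1000 kg = 0.001082 kg
Hc = 29.3222 / 0.001082 = 27100.00 kJ/kg


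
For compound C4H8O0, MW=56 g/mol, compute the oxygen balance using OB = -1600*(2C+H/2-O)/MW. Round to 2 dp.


OB = -1600 * (2C + H/2 - O) / MW
Inner = 2*4 + 8/2 - 0 = 12.00
OB = -1600 * 12.00 / 56 = -342.86%


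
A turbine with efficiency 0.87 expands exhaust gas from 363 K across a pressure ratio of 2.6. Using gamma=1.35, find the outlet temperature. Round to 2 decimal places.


T_out = T_in * (1 - eta * (1 - PR^(-(gamma-1)/gamma)))
Exponent = -(1.35-1)/1.35 = -0.25925926
PR^exp = 2.6^(-0.25925926) = 0.78057442
Factor = 1 - 0.87*(1 - 0.78057442) = 0.80909975
T_out = 363 * 0.80909975 = 293.70 K


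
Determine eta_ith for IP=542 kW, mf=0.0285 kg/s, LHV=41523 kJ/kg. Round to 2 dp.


eta_ith = (IP / (mf * LHV)) * 100
Denominator = 0.0285 * 41523 = 1183.4055 kW
eta_ith = (542 / 1183.4055) * 100 = 45.80%


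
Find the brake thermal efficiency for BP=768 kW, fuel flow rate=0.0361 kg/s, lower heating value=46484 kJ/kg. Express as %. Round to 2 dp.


eta_BTE = (BP / (mf * LHV)) * 100
Denominator = 0.0361 * 46484 = 1678.0724 kW
eta_BTE = (768 / 1678.0724) * 100 = 45.77%


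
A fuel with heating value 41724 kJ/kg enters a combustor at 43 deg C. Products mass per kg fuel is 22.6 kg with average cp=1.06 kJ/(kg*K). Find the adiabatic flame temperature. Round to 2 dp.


T_ad = T_in + Hc / (m_p * cp)
Denominator = 22.6 * 1.06 = 23.9560
Temperature rise = 41724 / 23.9560 = 1741.69 K
T_ad = 43 + 1741.69 = 1784.69 deg C


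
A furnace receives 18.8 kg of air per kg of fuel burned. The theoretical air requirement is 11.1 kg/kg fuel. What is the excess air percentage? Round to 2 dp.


Excess air = actual - stoichiometric = 18.8 - 11.1 = 7.70 kg/kg fuel
Excess air % = (excess / stoich) * 100 = (7.70 / 11.1) * 100 = 69.37%


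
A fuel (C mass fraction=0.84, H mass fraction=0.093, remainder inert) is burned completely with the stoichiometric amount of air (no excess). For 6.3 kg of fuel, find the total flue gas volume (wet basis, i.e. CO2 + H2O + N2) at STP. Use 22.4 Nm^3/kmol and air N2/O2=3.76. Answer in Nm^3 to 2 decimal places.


Per kg fuel: CO2 = (C/12 kmol)*22.4 = (0.84/12)*22.4 = 1.56800 Nm^3
Per kg fuel: H2O = (H/2 kmol)*22.4 = (0.093/2)*22.4 = 1.04160 Nm^3
O2 needed per kg fuel = C/12 + H/4 = 0.84/12 + 0.093/4 = 0.09325000 kmol
Per kg fuel: N2 = O2*3.76*22.4 = 0.09325000*3.76*22.4 = 7.85389 Nm^3
Total per kg = 1.56800 + 1.04160 + 7.85389 = 10.46349 Nm^3
Total = 10.46349 * 6.3 = 65.92 Nm^3


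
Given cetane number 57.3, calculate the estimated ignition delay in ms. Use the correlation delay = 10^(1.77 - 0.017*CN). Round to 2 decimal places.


delay = 10^(1.77 - 0.017*CN)
Exponent = 1.77 - 0.017*57.3 = 0.7959
delay = 10^0.7959 = 6.25 ms


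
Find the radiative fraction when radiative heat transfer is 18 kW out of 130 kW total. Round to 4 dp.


f_rad = Q_rad / Q_total
f_rad = 18 / 130 = 0.1385


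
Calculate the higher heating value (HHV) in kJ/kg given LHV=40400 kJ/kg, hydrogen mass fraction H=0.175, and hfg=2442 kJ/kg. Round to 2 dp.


HHV = LHV + hfg * 9 * H
Water addition = 2442 * 9 * 0.175 = 3846.150 kJ/kg
HHV = 40400 + 3846.150 = 44246.15 kJ/kg


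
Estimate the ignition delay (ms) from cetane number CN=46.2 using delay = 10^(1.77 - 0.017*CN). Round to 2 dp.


delay = 10^(1.77 - 0.017*CN)
Exponent = 1.77 - 0.017*46.2 = 0.9846
delay = 10^0.9846 = 9.65 ms


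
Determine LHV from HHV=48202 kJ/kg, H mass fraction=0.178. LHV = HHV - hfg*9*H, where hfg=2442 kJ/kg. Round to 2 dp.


LHV = HHV - hfg * 9 * H
Water correction = 2442 * 9 * 0.178 = 3912.084 kJ/kg
LHV = 48202 - 3912.084 = 44289.92 kJ/kg


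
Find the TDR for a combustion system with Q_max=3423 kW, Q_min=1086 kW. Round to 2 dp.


TDR = Q_max / Q_min
TDR = 3423 / 1086 = 3.15


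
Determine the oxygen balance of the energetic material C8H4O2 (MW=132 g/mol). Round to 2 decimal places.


OB = -1600 * (2C + H/2 - O) / MW
Inner = 2*8 + 4/2 - 2 = 16.00
OB = -1600 * 16.00 / 132 = -193.94%


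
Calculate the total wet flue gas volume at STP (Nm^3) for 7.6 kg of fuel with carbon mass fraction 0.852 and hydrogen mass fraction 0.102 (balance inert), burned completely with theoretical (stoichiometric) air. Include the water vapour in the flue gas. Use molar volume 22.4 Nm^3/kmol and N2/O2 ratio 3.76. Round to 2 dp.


Per kg fuel: CO2 = (C/12 kmol)*22.4 = (0.852/12)*22.4 = 1.59040 Nm^3
Per kg fuel: H2O = (H/2 kmol)*22.4 = (0.102/2)*22.4 = 1.14240 Nm^3
O2 needed per kg fuel = C/12 + H/4 = 0.852/12 + 0.102/4 = 0.09650000 kmol
Per kg fuel: N2 = O2*3.76*22.4 = 0.09650000*3.76*22.4 = 8.12762 Nm^3
Total per kg = 1.59040 + 1.14240 + 8.12762 = 10.86042 Nm^3
Total = 10.86042 * 7.6 = 82.54 Nm^3


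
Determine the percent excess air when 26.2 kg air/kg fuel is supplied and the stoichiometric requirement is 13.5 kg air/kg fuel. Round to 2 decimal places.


Excess air = actual - stoichiometric = 26.2 - 13.5 = 12.70 kg/kg fuel
Excess air % = (excess / stoich) * 100 = (12.70 / 13.5) * 100 = 94.07%


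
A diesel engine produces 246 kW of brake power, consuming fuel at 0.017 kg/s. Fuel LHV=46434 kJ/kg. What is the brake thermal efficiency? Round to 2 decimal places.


eta_BTE = (BP / (mf * LHV)) * 100
Denominator = 0.017 * 46434 = 789.3780 kW
eta_BTE = (246 / 789.3780) * 100 = 31.16%


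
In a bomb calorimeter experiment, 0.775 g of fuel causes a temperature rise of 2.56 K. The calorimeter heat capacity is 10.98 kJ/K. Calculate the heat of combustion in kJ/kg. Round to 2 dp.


Hc = C_cal * delta_T / m_fuel
Q_released = 10.98 * 2.56 = 28.1088 kJ
m_fuel = 0.775 g = 0.775/1000 kg = 0.000775 kg
Hc = 28.1088 / 0.000775 = 36269.42 kJ/kg


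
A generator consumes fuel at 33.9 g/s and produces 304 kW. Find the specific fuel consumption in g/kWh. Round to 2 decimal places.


SFC = (mf / BP) * 3600
Rate = 33.9 / 304 = 0.111513 g/(s*kW)
SFC = 0.111513 * 3600 = 401.45 g/kWh


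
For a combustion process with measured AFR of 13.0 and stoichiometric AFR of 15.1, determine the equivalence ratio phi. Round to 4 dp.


phi = AFR_stoich / AFR_actual
phi = 15.1 / 13.0 = 1.1615


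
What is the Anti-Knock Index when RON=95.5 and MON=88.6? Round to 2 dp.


AKI = (RON + MON) / 2
AKI = (95.5 + 88.6) / 2
AKI = 184.1 / 2 = 92.05


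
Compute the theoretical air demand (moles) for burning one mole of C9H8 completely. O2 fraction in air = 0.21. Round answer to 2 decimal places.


Balanced combustion: C9H8 + 11 O2 -> 9 CO2 + 4 H2O
O2 needed = C + H/4 = 9 + 8/4 = 11.00 moles
Air moles = O2 / 0.21 = 11.00 / 0.21 = 52.38 moles air


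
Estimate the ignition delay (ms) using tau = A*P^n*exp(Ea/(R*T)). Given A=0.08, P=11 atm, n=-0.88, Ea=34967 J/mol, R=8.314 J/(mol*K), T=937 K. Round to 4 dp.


tau = A * P^n * exp(Ea/(R*T))
P^n = 11^(-0.88) = 0.12122004
Ea/(R*T) = 34967/(8.314*937) = 4.488578
exp(Ea/(R*T)) = 88.994792
tau = 0.08 * 0.12122004 * 88.994792 = 0.8630 ms


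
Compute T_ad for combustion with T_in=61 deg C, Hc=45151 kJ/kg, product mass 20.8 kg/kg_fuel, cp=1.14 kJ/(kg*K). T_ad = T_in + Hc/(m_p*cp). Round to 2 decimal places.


T_ad = T_in + Hc / (m_p * cp)
Denominator = 20.8 * 1.14 = 23.7120
Temperature rise = 45151 / 23.7120 = 1904.14 K
T_ad = 61 + 1904.14 = 1965.14 deg C


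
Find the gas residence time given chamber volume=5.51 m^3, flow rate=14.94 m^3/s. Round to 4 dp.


tau = V / Q_flow
tau = 5.51 / 14.94 = 0.3688 s


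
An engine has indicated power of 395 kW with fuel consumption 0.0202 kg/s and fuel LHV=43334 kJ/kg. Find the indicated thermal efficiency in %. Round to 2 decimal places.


eta_ith = (IP / (mf * LHV)) * 100
Denominator = 0.0202 * 43334 = 875.3468 kW
eta_ith = (395 / 875.3468) * 100 = 45.12%


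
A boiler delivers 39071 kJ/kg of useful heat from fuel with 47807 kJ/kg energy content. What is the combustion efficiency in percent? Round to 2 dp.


Efficiency = (Q_useful / Q_fuel) * 100
Efficiency = (39071 / 47807) * 100
Efficiency = 0.8173 * 100 = 81.73%


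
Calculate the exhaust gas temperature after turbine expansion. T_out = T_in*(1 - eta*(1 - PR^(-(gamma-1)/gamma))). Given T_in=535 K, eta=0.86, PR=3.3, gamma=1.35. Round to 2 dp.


T_out = T_in * (1 - eta * (1 - PR^(-(gamma-1)/gamma)))
Exponent = -(1.35-1)/1.35 = -0.25925926
PR^exp = 3.3^(-0.25925926) = 0.73378775
Factor = 1 - 0.86*(1 - 0.73378775) = 0.77105747
T_out = 535 * 0.77105747 = 412.52 K


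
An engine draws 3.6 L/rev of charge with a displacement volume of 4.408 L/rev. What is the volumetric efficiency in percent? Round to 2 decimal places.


eta_v = (V_actual / V_disp) * 100
Ratio = 3.6 / 4.408 = 0.8167
eta_v = 0.8167 * 100 = 81.67%


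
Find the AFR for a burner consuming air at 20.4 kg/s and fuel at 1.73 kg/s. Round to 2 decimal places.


AFR = m_air / m_fuel
AFR = 20.4 / 1.73 = 11.79


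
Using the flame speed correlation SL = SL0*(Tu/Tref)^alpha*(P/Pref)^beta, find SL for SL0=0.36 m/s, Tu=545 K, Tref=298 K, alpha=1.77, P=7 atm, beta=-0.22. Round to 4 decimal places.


SL = SL0 * (Tu/Tref)^alpha * (P/Pref)^beta
T ratio = 545/298 = 1.82885906
(T ratio)^alpha = 1.82885906^1.77 = 2.911113
(P/Pref)^beta = 7^(-0.22) = 0.651746
SL = 0.36 * 2.911113 * 0.651746 = 0.6830 m/s


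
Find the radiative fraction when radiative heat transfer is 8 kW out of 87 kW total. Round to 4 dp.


f_rad = Q_rad / Q_total
f_rad = 8 / 87 = 0.0920


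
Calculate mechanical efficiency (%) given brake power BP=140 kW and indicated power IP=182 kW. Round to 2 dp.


eta_mech = (BP / IP) * 100
Ratio = 140 / 182 = 0.7692
eta_mech = 0.7692 * 100 = 76.92%


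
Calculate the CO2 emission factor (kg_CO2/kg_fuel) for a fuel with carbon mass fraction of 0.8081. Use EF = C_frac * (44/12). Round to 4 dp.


EF = C_frac * (M_CO2 / M_C)
EF = 0.8081 * (44/12)
EF = 0.8081 * 3.666667 = 2.9630 kg_CO2/kg_fuel


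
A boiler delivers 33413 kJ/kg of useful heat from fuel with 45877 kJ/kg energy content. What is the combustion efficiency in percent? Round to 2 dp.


Efficiency = (Q_useful / Q_fuel) * 100
Efficiency = (33413 / 45877) * 100
Efficiency = 0.7283 * 100 = 72.83%


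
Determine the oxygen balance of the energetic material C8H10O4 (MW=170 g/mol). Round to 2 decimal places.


OB = -1600 * (2C + H/2 - O) / MW
Inner = 2*8 + 10/2 - 4 = 17.00
OB = -1600 * 17.00 / 170 = -160.00%


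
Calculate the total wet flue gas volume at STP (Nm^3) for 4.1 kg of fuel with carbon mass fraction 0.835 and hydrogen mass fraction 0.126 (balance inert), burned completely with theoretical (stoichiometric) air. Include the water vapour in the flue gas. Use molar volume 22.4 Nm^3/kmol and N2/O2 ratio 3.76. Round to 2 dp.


Per kg fuel: CO2 = (C/12 kmol)*22.4 = (0.835/12)*22.4 = 1.55867 Nm^3
Per kg fuel: H2O = (H/2 kmol)*22.4 = (0.126/2)*22.4 = 1.41120 Nm^3
O2 needed per kg fuel = C/12 + H/4 = 0.835/12 + 0.126/4 = 0.10108333 kmol
Per kg fuel: N2 = O2*3.76*22.4 = 0.10108333*3.76*22.4 = 8.51364 Nm^3
Total per kg = 1.55867 + 1.41120 + 8.51364 = 11.48351 Nm^3
Total = 11.48351 * 4.1 = 47.08 Nm^3


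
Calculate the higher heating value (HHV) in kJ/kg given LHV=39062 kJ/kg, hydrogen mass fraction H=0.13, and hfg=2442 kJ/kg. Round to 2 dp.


HHV = LHV + hfg * 9 * H
Water addition = 2442 * 9 * 0.13 = 2857.140 kJ/kg
HHV = 39062 + 2857.140 = 41919.14 kJ/kg


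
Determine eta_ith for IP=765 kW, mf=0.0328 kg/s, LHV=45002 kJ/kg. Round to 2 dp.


eta_ith = (IP / (mf * LHV)) * 100
Denominator = 0.0328 * 45002 = 1476.0656 kW
eta_ith = (765 / 1476.0656) * 100 = 51.83%


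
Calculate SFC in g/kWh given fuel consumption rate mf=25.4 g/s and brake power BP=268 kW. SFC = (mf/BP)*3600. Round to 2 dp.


SFC = (mf / BP) * 3600
Rate = 25.4 / 268 = 0.094776 g/(s*kW)
SFC = 0.094776 * 3600 = 341.19 g/kWh


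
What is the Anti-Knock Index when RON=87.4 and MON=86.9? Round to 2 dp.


AKI = (RON + MON) / 2
AKI = (87.4 + 86.9) / 2
AKI = 174.3 / 2 = 87.15


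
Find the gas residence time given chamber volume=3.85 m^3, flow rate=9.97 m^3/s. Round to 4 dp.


tau = V / Q_flow
tau = 3.85 / 9.97 = 0.3862 s


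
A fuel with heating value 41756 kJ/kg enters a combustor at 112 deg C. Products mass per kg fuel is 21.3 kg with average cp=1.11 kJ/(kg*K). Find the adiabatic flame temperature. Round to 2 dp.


T_ad = T_in + Hc / (m_p * cp)
Denominator = 21.3 * 1.11 = 23.6430
Temperature rise = 41756 / 23.6430 = 1766.10 K
T_ad = 112 + 1766.10 = 1878.10 deg C


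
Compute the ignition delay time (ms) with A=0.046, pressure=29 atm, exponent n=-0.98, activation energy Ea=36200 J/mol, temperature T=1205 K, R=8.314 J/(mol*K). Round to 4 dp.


tau = A * P^n * exp(Ea/(R*T))
P^n = 29^(-0.98) = 0.03688501
Ea/(R*T) = 36200/(8.314*1205) = 3.613362
exp(Ea/(R*T)) = 37.090551
tau = 0.046 * 0.03688501 * 37.090551 = 0.0629 ms


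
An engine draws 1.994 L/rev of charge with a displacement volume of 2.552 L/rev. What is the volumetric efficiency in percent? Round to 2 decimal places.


eta_v = (V_actual / V_disp) * 100
Ratio = 1.994 / 2.552 = 0.7813
eta_v = 0.7813 * 100 = 78.13%


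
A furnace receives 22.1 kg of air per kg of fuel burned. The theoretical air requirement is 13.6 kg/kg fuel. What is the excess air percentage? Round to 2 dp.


Excess air = actual - stoichiometric = 22.1 - 13.6 = 8.50 kg/kg fuel
Excess air % = (excess / stoich) * 100 = (8.50 / 13.6) * 100 = 62.50%


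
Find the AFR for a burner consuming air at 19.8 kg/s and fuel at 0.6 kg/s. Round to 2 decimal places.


AFR = m_air / m_fuel
AFR = 19.8 / 0.6 = 33.00


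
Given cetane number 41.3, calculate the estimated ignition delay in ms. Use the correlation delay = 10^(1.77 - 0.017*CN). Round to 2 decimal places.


delay = 10^(1.77 - 0.017*CN)
Exponent = 1.77 - 0.017*41.3 = 1.0679
delay = 10^1.0679 = 11.69 ms


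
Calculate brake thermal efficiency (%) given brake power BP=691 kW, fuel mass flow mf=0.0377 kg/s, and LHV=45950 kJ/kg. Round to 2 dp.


eta_BTE = (BP / (mf * LHV)) * 100
Denominator = 0.0377 * 45950 = 1732.3150 kW
eta_BTE = (691 / 1732.3150) * 100 = 39.89%


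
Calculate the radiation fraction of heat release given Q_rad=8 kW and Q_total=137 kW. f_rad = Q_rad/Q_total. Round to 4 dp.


f_rad = Q_rad / Q_total
f_rad = 8 / 137 = 0.0584


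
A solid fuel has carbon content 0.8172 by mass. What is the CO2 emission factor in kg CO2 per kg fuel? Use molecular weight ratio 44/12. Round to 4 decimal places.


EF = C_frac * (M_CO2 / M_C)
EF = 0.8172 * (44/12)
EF = 0.8172 * 3.666667 = 2.9964 kg_CO2/kg_fuel


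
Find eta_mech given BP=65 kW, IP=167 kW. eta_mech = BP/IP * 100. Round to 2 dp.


eta_mech = (BP / IP) * 100
Ratio = 65 / 167 = 0.3892
eta_mech = 0.3892 * 100 = 38.92%


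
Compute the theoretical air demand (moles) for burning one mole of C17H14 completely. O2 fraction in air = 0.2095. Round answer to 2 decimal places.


Balanced combustion: C17H14 + 20.5 O2 -> 17 CO2 + 7 H2O
O2 needed = C + H/4 = 17 + 14/4 = 20.50 moles
Air moles = O2 / 0.2095 = 20.50 / 0.2095 = 97.85 moles air


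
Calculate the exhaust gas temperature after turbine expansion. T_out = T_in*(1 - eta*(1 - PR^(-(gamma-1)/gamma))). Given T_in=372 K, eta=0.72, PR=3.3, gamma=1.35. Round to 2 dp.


T_out = T_in * (1 - eta * (1 - PR^(-(gamma-1)/gamma)))
Exponent = -(1.35-1)/1.35 = -0.25925926
PR^exp = 3.3^(-0.25925926) = 0.73378775
Factor = 1 - 0.72*(1 - 0.73378775) = 0.80832718
T_out = 372 * 0.80832718 = 300.70 K


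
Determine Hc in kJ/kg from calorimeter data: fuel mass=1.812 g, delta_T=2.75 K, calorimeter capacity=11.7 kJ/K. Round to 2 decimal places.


Hc = C_cal * delta_T / m_fuel
Q_released = 11.7 * 2.75 = 32.1750 kJ
m_fuel = 1.812 g = 1.812/1000 kg = 0.001812 kg
Hc = 32.1750 / 0.001812 = 17756.62 kJ/kg


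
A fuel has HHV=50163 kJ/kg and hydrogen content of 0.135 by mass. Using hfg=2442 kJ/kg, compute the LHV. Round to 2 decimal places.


LHV = HHV - hfg * 9 * H
Water correction = 2442 * 9 * 0.135 = 2967.030 kJ/kg
LHV = 50163 - 2967.030 = 47195.97 kJ/kg


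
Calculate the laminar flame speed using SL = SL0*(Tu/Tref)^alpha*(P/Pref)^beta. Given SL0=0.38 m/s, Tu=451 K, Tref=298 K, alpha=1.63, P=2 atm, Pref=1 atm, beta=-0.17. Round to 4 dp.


SL = SL0 * (Tu/Tref)^alpha * (P/Pref)^beta
T ratio = 451/298 = 1.51342282
(T ratio)^alpha = 1.51342282^1.63 = 1.964876
(P/Pref)^beta = 2^(-0.17) = 0.888843
SL = 0.38 * 1.964876 * 0.888843 = 0.6637 m/s


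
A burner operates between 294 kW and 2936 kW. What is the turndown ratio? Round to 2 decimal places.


TDR = Q_max / Q_min
TDR = 2936 / 294 = 9.99


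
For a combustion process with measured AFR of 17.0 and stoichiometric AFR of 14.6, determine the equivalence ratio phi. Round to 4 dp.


phi = AFR_stoich / AFR_actual
phi = 14.6 / 17.0 = 0.8588


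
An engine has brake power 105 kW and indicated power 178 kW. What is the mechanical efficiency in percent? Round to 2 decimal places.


eta_mech = (BP / IP) * 100
Ratio = 105 / 178 = 0.5899
eta_mech = 0.5899 * 100 = 58.99%


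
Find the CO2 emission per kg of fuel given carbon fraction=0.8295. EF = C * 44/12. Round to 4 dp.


EF = C_frac * (M_CO2 / M_C)
EF = 0.8295 * (44/12)
EF = 0.8295 * 3.666667 = 3.0415 kg_CO2/kg_fuel


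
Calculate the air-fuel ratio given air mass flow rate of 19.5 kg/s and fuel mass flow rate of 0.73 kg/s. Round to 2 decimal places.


AFR = m_air / m_fuel
AFR = 19.5 / 0.73 = 26.71


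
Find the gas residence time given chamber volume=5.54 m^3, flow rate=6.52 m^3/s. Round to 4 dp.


tau = V / Q_flow
tau = 5.54 / 6.52 = 0.8497 s


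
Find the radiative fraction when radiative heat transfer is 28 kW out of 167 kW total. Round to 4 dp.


f_rad = Q_rad / Q_total
f_rad = 28 / 167 = 0.1677


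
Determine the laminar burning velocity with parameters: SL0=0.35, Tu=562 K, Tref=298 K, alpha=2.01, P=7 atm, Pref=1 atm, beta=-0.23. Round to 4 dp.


SL = SL0 * (Tu/Tref)^alpha * (P/Pref)^beta
T ratio = 562/298 = 1.88590604
(T ratio)^alpha = 1.88590604^2.01 = 3.579277
(P/Pref)^beta = 7^(-0.23) = 0.639186
SL = 0.35 * 3.579277 * 0.639186 = 0.8007 m/s


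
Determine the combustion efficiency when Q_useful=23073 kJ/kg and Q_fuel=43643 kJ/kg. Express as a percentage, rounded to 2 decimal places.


Efficiency = (Q_useful / Q_fuel) * 100
Efficiency = (23073 / 43643) * 100
Efficiency = 0.5287 * 100 = 52.87%


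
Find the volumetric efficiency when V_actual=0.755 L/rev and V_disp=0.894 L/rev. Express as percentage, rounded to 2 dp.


eta_v = (V_actual / V_disp) * 100
Ratio = 0.755 / 0.894 = 0.8445
eta_v = 0.8445 * 100 = 84.45%


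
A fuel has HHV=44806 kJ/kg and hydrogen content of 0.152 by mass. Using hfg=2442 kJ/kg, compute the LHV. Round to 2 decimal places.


LHV = HHV - hfg * 9 * H
Water correction = 2442 * 9 * 0.152 = 3340.656 kJ/kg
LHV = 44806 - 3340.656 = 41465.34 kJ/kg


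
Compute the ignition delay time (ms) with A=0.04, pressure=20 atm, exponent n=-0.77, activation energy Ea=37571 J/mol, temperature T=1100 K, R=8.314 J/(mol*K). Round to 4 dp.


tau = A * P^n * exp(Ea/(R*T))
P^n = 20^(-0.77) = 0.09958798
Ea/(R*T) = 37571/(8.314*1100) = 4.108186
exp(Ea/(R*T)) = 60.836232
tau = 0.04 * 0.09958798 * 60.836232 = 0.2423 ms


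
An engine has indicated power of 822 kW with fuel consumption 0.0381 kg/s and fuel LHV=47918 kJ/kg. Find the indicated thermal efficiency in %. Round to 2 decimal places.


eta_ith = (IP / (mf * LHV)) * 100
Denominator = 0.0381 * 47918 = 1825.6758 kW
eta_ith = (822 / 1825.6758) * 100 = 45.02%


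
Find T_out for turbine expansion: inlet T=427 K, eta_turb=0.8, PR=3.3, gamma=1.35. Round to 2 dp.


T_out = T_in * (1 - eta * (1 - PR^(-(gamma-1)/gamma)))
Exponent = -(1.35-1)/1.35 = -0.25925926
PR^exp = 3.3^(-0.25925926) = 0.73378775
Factor = 1 - 0.8*(1 - 0.73378775) = 0.78703020
T_out = 427 * 0.78703020 = 336.06 K


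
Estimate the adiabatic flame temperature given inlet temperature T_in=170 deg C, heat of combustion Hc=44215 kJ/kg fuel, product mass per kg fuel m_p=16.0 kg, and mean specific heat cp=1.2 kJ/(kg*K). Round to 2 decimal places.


T_ad = T_in + Hc / (m_p * cp)
Denominator = 16.0 * 1.2 = 19.2000
Temperature rise = 44215 / 19.2000 = 2302.86 K
T_ad = 170 + 2302.86 = 2472.86 deg C


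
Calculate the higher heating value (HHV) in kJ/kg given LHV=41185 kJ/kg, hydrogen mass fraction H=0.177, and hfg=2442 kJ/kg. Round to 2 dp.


HHV = LHV + hfg * 9 * H
Water addition = 2442 * 9 * 0.177 = 3890.106 kJ/kg
HHV = 41185 + 3890.106 = 45075.11 kJ/kg


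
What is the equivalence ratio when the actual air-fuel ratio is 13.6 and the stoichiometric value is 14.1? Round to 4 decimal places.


phi = AFR_stoich / AFR_actual
phi = 14.1 / 13.6 = 1.0368


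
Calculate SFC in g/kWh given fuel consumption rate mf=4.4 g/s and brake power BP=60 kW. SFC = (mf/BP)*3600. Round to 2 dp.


SFC = (mf / BP) * 3600
Rate = 4.4 / 60 = 0.073333 g/(s*kW)
SFC = 0.073333 * 3600 = 264.00 g/kWh


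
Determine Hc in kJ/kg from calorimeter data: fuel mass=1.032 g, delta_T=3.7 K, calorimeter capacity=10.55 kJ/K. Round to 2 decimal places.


Hc = C_cal * delta_T / m_fuel
Q_released = 10.55 * 3.7 = 39.0350 kJ
m_fuel = 1.032 g = 1.032/1000 kg = 0.001032 kg
Hc = 39.0350 / 0.001032 = 37824.61 kJ/kg


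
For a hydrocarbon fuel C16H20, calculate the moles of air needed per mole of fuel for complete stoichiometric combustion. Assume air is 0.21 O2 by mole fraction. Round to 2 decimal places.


Balanced combustion: C16H20 + 21 O2 -> 16 CO2 + 10 H2O
O2 needed = C + H/4 = 16 + 20/4 = 21.00 moles
Air moles = O2 / 0.21 = 21.00 / 0.21 = 100.00 moles air


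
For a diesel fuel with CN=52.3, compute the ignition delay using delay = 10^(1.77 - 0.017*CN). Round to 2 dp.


delay = 10^(1.77 - 0.017*CN)
Exponent = 1.77 - 0.017*52.3 = 0.8809
delay = 10^0.8809 = 7.60 ms


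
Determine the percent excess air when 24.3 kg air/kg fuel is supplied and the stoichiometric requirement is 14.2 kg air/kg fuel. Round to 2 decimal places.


Excess air = actual - stoichiometric = 24.3 - 14.2 = 10.10 kg/kg fuel
Excess air % = (excess / stoich) * 100 = (10.10 / 14.2) * 100 = 71.13%


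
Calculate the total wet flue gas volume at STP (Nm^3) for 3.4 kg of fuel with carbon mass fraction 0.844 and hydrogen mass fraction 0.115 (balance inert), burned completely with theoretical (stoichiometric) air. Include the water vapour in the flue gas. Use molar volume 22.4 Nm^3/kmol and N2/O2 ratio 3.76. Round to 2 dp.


Per kg fuel: CO2 = (C/12 kmol)*22.4 = (0.844/12)*22.4 = 1.57547 Nm^3
Per kg fuel: H2O = (H/2 kmol)*22.4 = (0.115/2)*22.4 = 1.28800 Nm^3
O2 needed per kg fuel = C/12 + H/4 = 0.844/12 + 0.115/4 = 0.09908333 kmol
Per kg fuel: N2 = O2*3.76*22.4 = 0.09908333*3.76*22.4 = 8.34519 Nm^3
Total per kg = 1.57547 + 1.28800 + 8.34519 = 11.20866 Nm^3
Total = 11.20866 * 3.4 = 38.11 Nm^3


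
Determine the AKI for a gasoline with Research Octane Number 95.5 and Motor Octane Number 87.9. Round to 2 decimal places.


AKI = (RON + MON) / 2
AKI = (95.5 + 87.9) / 2
AKI = 183.4 / 2 = 91.70


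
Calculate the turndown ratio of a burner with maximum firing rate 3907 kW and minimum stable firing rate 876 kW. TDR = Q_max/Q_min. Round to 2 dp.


TDR = Q_max / Q_min
TDR = 3907 / 876 = 4.46


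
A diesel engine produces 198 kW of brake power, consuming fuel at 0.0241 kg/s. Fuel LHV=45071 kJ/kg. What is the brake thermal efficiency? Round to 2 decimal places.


eta_BTE = (BP / (mf * LHV)) * 100
Denominator = 0.0241 * 45071 = 1086.2111 kW
eta_BTE = (198 / 1086.2111) * 100 = 18.23%


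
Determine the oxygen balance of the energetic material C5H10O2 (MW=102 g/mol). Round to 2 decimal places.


OB = -1600 * (2C + H/2 - O) / MW
Inner = 2*5 + 10/2 - 2 = 13.00
OB = -1600 * 13.00 / 102 = -203.92%


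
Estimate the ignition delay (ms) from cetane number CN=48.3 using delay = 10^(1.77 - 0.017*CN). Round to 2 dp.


delay = 10^(1.77 - 0.017*CN)
Exponent = 1.77 - 0.017*48.3 = 0.9489
delay = 10^0.9489 = 8.89 ms


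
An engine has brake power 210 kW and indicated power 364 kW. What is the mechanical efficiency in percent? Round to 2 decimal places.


eta_mech = (BP / IP) * 100
Ratio = 210 / 364 = 0.5769
eta_mech = 0.5769 * 100 = 57.69%


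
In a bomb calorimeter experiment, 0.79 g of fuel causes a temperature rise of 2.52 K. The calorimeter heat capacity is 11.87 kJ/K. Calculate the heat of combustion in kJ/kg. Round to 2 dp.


Hc = C_cal * delta_T / m_fuel
Q_released = 11.87 * 2.52 = 29.9124 kJ
m_fuel = 0.79 g = 0.79/1000 kg = 0.000790 kg
Hc = 29.9124 / 0.000790 = 37863.80 kJ/kg


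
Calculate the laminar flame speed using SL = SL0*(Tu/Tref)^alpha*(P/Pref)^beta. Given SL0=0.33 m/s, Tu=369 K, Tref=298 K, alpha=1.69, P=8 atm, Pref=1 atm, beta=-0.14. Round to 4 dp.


SL = SL0 * (Tu/Tref)^alpha * (P/Pref)^beta
T ratio = 369/298 = 1.23825503
(T ratio)^alpha = 1.23825503^1.69 = 1.434991
(P/Pref)^beta = 8^(-0.14) = 0.747425
SL = 0.33 * 1.434991 * 0.747425 = 0.3539 m/s


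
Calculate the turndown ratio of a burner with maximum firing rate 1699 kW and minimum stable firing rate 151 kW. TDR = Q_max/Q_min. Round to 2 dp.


TDR = Q_max / Q_min
TDR = 1699 / 151 = 11.25


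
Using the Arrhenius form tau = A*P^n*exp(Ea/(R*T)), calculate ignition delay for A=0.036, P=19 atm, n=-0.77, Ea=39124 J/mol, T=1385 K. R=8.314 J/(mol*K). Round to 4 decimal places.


tau = A * P^n * exp(Ea/(R*T))
P^n = 19^(-0.77) = 0.10359999
Ea/(R*T) = 39124/(8.314*1385) = 3.397688
exp(Ea/(R*T)) = 29.894894
tau = 0.036 * 0.10359999 * 29.894894 = 0.1115 ms


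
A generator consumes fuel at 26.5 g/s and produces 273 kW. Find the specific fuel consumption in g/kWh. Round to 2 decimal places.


SFC = (mf / BP) * 3600
Rate = 26.5 / 273 = 0.097070 g/(s*kW)
SFC = 0.097070 * 3600 = 349.45 g/kWh


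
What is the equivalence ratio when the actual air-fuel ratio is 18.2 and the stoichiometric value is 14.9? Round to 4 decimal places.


phi = AFR_stoich / AFR_actual
phi = 14.9 / 18.2 = 0.8187


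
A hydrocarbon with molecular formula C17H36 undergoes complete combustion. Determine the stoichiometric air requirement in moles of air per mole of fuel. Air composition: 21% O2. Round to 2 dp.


Balanced combustion: C17H36 + 26 O2 -> 17 CO2 + 18 H2O
O2 needed = C + H/4 = 17 + 36/4 = 26.00 moles
Air moles = O2 / 0.21 = 26.00 / 0.21 = 123.81 moles air


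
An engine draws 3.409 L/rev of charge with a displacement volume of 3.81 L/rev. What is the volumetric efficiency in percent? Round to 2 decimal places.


eta_v = (V_actual / V_disp) * 100
Ratio = 3.409 / 3.81 = 0.8948
eta_v = 0.8948 * 100 = 89.48%


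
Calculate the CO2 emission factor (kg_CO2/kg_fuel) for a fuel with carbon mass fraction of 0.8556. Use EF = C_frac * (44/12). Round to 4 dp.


EF = C_frac * (M_CO2 / M_C)
EF = 0.8556 * (44/12)
EF = 0.8556 * 3.666667 = 3.1372 kg_CO2/kg_fuel


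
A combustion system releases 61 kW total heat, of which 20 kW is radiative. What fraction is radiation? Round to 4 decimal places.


f_rad = Q_rad / Q_total
f_rad = 20 / 61 = 0.3279


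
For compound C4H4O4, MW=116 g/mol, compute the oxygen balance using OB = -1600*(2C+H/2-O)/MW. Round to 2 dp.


OB = -1600 * (2C + H/2 - O) / MW
Inner = 2*4 + 4/2 - 4 = 6.00
OB = -1600 * 6.00 / 116 = -82.76%


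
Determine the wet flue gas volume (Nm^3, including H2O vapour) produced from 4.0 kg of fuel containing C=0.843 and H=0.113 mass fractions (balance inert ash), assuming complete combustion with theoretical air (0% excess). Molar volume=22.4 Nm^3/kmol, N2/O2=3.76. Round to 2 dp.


Per kg fuel: CO2 = (C/12 kmol)*22.4 = (0.843/12)*22.4 = 1.57360 Nm^3
Per kg fuel: H2O = (H/2 kmol)*22.4 = (0.113/2)*22.4 = 1.26560 Nm^3
O2 needed per kg fuel = C/12 + H/4 = 0.843/12 + 0.113/4 = 0.09850000 kmol
Per kg fuel: N2 = O2*3.76*22.4 = 0.09850000*3.76*22.4 = 8.29606 Nm^3
Total per kg = 1.57360 + 1.26560 + 8.29606 = 11.13526 Nm^3
Total = 11.13526 * 4.0 = 44.54 Nm^3


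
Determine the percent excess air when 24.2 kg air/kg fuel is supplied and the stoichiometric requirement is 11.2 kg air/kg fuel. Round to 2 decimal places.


Excess air = actual - stoichiometric = 24.2 - 11.2 = 13.00 kg/kg fuel
Excess air % = (excess / stoich) * 100 = (13.00 / 11.2) * 100 = 116.07%


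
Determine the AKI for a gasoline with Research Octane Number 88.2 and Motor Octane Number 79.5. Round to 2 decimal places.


AKI = (RON + MON) / 2
AKI = (88.2 + 79.5) / 2
AKI = 167.7 / 2 = 83.85


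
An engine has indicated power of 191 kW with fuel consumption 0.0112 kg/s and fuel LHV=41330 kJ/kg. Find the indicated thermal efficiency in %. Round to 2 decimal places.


eta_ith = (IP / (mf * LHV)) * 100
Denominator = 0.0112 * 41330 = 462.8960 kW
eta_ith = (191 / 462.8960) * 100 = 41.26%


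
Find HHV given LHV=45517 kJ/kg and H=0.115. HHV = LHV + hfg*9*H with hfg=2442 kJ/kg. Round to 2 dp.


HHV = LHV + hfg * 9 * H
Water addition = 2442 * 9 * 0.115 = 2527.470 kJ/kg
HHV = 45517 + 2527.470 = 48044.47 kJ/kg


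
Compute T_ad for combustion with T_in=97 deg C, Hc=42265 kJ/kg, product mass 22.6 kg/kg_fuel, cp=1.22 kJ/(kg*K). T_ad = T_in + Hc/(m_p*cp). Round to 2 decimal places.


T_ad = T_in + Hc / (m_p * cp)
Denominator = 22.6 * 1.22 = 27.5720
Temperature rise = 42265 / 27.5720 = 1532.90 K
T_ad = 97 + 1532.90 = 1629.90 deg C
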